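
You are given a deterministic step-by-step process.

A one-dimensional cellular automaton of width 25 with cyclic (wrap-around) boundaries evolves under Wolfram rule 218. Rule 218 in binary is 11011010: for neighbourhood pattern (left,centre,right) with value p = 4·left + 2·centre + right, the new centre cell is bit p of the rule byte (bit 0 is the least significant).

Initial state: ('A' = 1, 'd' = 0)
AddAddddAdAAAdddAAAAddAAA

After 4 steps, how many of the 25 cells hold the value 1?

t=0: AddAddddAdAAAdddAAAAddAAA
t=1: AAAdAddAddAAAAdAAAAAAAAAA
t=2: AAAddAAdAAAAAAdAAAAAAAAAA
t=3: AAAAAAAdAAAAAAdAAAAAAAAAA
t=4: AAAAAAAdAAAAAAdAAAAAAAAAA

23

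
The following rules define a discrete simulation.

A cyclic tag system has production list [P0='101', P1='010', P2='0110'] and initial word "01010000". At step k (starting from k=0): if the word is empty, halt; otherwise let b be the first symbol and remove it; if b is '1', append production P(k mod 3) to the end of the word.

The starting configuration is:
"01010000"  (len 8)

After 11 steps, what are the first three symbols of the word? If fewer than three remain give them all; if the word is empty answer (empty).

[0] "01010000"  (len 8)
[1] "1010000"  (len 7)
[2] "010000010"  (len 9)
[3] "10000010"  (len 8)
[4] "0000010101"  (len 10)
[5] "000010101"  (len 9)
[6] "00010101"  (len 8)
[7] "0010101"  (len 7)
[8] "010101"  (len 6)
[9] "10101"  (len 5)
[10] "0101101"  (len 7)
[11] "101101"  (len 6)

101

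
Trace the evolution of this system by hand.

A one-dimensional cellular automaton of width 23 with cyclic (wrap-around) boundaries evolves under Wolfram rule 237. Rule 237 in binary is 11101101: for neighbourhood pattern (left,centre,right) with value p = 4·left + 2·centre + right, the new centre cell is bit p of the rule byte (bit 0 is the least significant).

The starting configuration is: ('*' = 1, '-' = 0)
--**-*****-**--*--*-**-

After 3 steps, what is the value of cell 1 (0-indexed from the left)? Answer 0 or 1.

1

k=0  --**-*****-**--*--*-**-
k=1  *-***********--*--****-
k=2  *************--*--*****
k=3  *************--*--*****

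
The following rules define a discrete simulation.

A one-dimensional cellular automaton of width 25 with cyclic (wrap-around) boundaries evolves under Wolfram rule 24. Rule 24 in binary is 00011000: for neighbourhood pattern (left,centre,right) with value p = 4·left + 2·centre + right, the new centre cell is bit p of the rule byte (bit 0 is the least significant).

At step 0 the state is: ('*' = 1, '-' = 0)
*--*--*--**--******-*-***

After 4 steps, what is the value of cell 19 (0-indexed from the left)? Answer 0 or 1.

0

gen 0: *--*--*--**--******-*-***
gen 1: -*--*--*-*-*-*--------*--
gen 2: --*--*--------*--------*-
gen 3: ---*--*--------*--------*
gen 4: *---*--*--------*--------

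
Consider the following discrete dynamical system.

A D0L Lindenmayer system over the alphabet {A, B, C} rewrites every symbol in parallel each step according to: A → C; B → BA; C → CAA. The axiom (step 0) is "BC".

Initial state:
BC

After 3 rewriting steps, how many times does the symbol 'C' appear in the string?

7

gen 0: BC
gen 1: BACAA
gen 2: BACCAACC
gen 3: BACCAACAACCCAACAA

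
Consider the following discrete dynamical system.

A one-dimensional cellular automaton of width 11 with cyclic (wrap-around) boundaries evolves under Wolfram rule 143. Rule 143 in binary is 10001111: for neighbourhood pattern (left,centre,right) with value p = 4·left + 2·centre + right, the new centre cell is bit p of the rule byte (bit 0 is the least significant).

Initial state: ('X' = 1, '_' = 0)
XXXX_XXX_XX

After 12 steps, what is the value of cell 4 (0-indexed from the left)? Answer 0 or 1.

t=0: XXXX_XXX_XX
t=1: XXX__XX__XX
t=2: XX__XX__XXX
t=3: X__XX__XXXX
t=4: __XX__XXXXX
t=5: _XX__XXXXX_
t=6: XX__XXXXX__
t=7: X__XXXXX__X
t=8: __XXXXX__XX
t=9: _XXXXX__XX_
t=10: XXXXX__XX__
t=11: XXXX__XX__X
t=12: XXX__XX__XX

0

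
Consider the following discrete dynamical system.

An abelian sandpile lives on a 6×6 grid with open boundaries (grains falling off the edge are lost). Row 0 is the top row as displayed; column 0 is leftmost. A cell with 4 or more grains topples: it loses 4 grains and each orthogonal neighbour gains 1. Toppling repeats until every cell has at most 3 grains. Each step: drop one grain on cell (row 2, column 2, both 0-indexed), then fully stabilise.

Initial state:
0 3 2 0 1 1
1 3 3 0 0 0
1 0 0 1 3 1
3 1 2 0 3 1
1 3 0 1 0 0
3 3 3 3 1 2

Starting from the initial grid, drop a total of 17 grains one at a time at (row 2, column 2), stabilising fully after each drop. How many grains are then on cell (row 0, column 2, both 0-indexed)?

1

gen 0: 0 3 2 0 1 1
1 3 3 0 0 0
1 0 0 1 3 1
3 1 2 0 3 1
1 3 0 1 0 0
3 3 3 3 1 2
gen 1: 0 3 2 0 1 1
1 3 3 0 0 0
1 0 1 1 3 1
3 1 2 0 3 1
1 3 0 1 0 0
3 3 3 3 1 2
gen 2: 0 3 2 0 1 1
1 3 3 0 0 0
1 0 2 1 3 1
3 1 2 0 3 1
1 3 0 1 0 0
3 3 3 3 1 2
gen 3: 0 3 2 0 1 1
1 3 3 0 0 0
1 0 3 1 3 1
3 1 2 0 3 1
1 3 0 1 0 0
3 3 3 3 1 2
gen 4: 1 1 0 1 1 1
2 1 2 1 0 0
1 2 1 2 3 1
3 1 3 0 3 1
1 3 0 1 0 0
3 3 3 3 1 2
gen 5: 1 1 0 1 1 1
2 1 2 1 0 0
1 2 2 2 3 1
3 1 3 0 3 1
1 3 0 1 0 0
3 3 3 3 1 2
gen 6: 1 1 0 1 1 1
2 1 2 1 0 0
1 2 3 2 3 1
3 1 3 0 3 1
1 3 0 1 0 0
3 3 3 3 1 2
gen 7: 1 1 0 1 1 1
2 1 3 1 0 0
1 3 1 3 3 1
3 2 0 1 3 1
1 3 1 1 0 0
3 3 3 3 1 2
gen 8: 1 1 0 1 1 1
2 1 3 1 0 0
1 3 2 3 3 1
3 2 0 1 3 1
1 3 1 1 0 0
3 3 3 3 1 2
gen 9: 1 1 0 1 1 1
2 1 3 1 0 0
1 3 3 3 3 1
3 2 0 1 3 1
1 3 1 1 0 0
3 3 3 3 1 2
gen 10: 1 1 1 1 1 1
2 3 0 3 1 0
2 0 3 1 1 2
3 3 1 3 0 2
1 3 1 1 1 0
3 3 3 3 1 2
gen 11: 1 1 1 1 1 1
2 3 1 3 1 0
2 1 0 2 1 2
3 3 2 3 0 2
1 3 1 1 1 0
3 3 3 3 1 2
gen 12: 1 1 1 1 1 1
2 3 1 3 1 0
2 1 1 2 1 2
3 3 2 3 0 2
1 3 1 1 1 0
3 3 3 3 1 2
gen 13: 1 1 1 1 1 1
2 3 1 3 1 0
2 1 2 2 1 2
3 3 2 3 0 2
1 3 1 1 1 0
3 3 3 3 1 2
gen 14: 1 1 1 1 1 1
2 3 1 3 1 0
2 1 3 2 1 2
3 3 2 3 0 2
1 3 1 1 1 0
3 3 3 3 1 2
gen 15: 1 1 1 1 1 1
2 3 2 3 1 0
2 2 0 3 1 2
3 3 3 3 0 2
1 3 1 1 1 0
3 3 3 3 1 2
gen 16: 1 1 1 1 1 1
2 3 2 3 1 0
2 2 1 3 1 2
3 3 3 3 0 2
1 3 1 1 1 0
3 3 3 3 1 2
gen 17: 1 1 1 1 1 1
2 3 2 3 1 0
2 2 2 3 1 2
3 3 3 3 0 2
1 3 1 1 1 0
3 3 3 3 1 2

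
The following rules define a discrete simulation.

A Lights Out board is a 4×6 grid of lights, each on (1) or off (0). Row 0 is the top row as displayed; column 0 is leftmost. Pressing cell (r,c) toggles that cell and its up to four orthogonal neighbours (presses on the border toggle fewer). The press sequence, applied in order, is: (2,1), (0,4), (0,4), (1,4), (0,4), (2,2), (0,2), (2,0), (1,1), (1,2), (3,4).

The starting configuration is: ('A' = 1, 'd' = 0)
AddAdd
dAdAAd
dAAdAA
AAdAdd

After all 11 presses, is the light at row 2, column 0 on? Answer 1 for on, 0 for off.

0

t=0: AddAdd
dAdAAd
dAAdAA
AAdAdd
t=1: AddAdd
dddAAd
AdddAA
AddAdd
t=2: AdddAA
dddAdd
AdddAA
AddAdd
t=3: AddAdd
dddAAd
AdddAA
AddAdd
t=4: AddAAd
dddddA
AddddA
AddAdd
t=5: AddddA
ddddAA
AddddA
AddAdd
t=6: AddddA
ddAdAA
AAAAdA
AdAAdd
t=7: AAAAdA
ddddAA
AAAAdA
AdAAdd
t=8: AAAAdA
AdddAA
ddAAdA
ddAAdd
t=9: AdAAdA
dAAdAA
dAAAdA
ddAAdd
t=10: AddAdA
dddAAA
dAdAdA
ddAAdd
t=11: AddAdA
dddAAA
dAdAAA
ddAdAA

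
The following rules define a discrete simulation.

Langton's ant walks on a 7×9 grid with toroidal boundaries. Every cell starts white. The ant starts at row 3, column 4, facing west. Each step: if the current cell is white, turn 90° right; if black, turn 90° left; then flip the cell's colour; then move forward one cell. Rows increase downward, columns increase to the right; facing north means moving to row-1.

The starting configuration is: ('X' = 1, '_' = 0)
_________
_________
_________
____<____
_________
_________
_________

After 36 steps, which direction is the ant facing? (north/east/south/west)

east

[0] _________
_________
_________
____<____
_________
_________
_________
[1] _________
_________
____^____
____X____
_________
_________
_________
[2] _________
_________
____X>___
____X____
_________
_________
_________
[3] _________
_________
____XX___
____Xv___
_________
_________
_________
[4] _________
_________
____XX___
____<X___
_________
_________
_________
[5] _________
_________
____XX___
_____X___
____v____
_________
_________
[6] _________
_________
____XX___
_____X___
___<X____
_________
_________
[7] _________
_________
____XX___
___^_X___
___XX____
_________
_________
[8] _________
_________
____XX___
___X>X___
___XX____
_________
_________
[9] _________
_________
____XX___
___XXX___
___Xv____
_________
_________
[10] _________
_________
____XX___
___XXX___
___X_>___
_________
_________
[11] _________
_________
____XX___
___XXX___
___X_X___
_____v___
_________
[12] _________
_________
____XX___
___XXX___
___X_X___
____<X___
_________
[13] _________
_________
____XX___
___XXX___
___X^X___
____XX___
_________
[14] _________
_________
____XX___
___XXX___
___XX>___
____XX___
_________
[15] _________
_________
____XX___
___XX^___
___XX____
____XX___
_________
[16] _________
_________
____XX___
___X<____
___XX____
____XX___
_________
[17] _________
_________
____XX___
___X_____
___Xv____
____XX___
_________
[18] _________
_________
____XX___
___X_____
___X_>___
____XX___
_________
[19] _________
_________
____XX___
___X_____
___X_X___
____Xv___
_________
[20] _________
_________
____XX___
___X_____
___X_X___
____X_>__
_________
[21] _________
_________
____XX___
___X_____
___X_X___
____X_X__
______v__
[22] _________
_________
____XX___
___X_____
___X_X___
____X_X__
_____<X__
[23] _________
_________
____XX___
___X_____
___X_X___
____X^X__
_____XX__
[24] _________
_________
____XX___
___X_____
___X_X___
____XX>__
_____XX__
[25] _________
_________
____XX___
___X_____
___X_X^__
____XX___
_____XX__
[26] _________
_________
____XX___
___X_____
___X_XX>_
____XX___
_____XX__
[27] _________
_________
____XX___
___X_____
___X_XXX_
____XX_v_
_____XX__
[28] _________
_________
____XX___
___X_____
___X_XXX_
____XX<X_
_____XX__
[29] _________
_________
____XX___
___X_____
___X_X^X_
____XXXX_
_____XX__
[30] _________
_________
____XX___
___X_____
___X_<_X_
____XXXX_
_____XX__
[31] _________
_________
____XX___
___X_____
___X___X_
____XvXX_
_____XX__
[32] _________
_________
____XX___
___X_____
___X___X_
____X_>X_
_____XX__
[33] _________
_________
____XX___
___X_____
___X__^X_
____X__X_
_____XX__
[34] _________
_________
____XX___
___X_____
___X__X>_
____X__X_
_____XX__
[35] _________
_________
____XX___
___X___^_
___X__X__
____X__X_
_____XX__
[36] _________
_________
____XX___
___X___X>
___X__X__
____X__X_
_____XX__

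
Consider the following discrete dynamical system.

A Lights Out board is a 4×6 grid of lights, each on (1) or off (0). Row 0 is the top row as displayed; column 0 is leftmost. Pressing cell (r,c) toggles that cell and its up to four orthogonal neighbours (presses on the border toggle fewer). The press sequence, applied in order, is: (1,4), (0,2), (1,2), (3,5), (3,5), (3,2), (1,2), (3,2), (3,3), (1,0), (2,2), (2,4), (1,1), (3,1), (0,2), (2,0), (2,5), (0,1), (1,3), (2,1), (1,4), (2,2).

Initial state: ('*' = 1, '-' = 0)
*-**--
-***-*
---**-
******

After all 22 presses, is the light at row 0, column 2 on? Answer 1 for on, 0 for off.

0

k=0  *-**--
-***-*
---**-
******
k=1  *-***-
-**-*-
---*--
******
k=2  **--*-
-*--*-
---*--
******
k=3  ***-*-
--***-
--**--
******
k=4  ***-*-
--***-
--**-*
****--
k=5  ***-*-
--***-
--**--
******
k=6  ***-*-
--***-
---*--
*---**
k=7  **--*-
-*--*-
--**--
*---**
k=8  **--*-
-*--*-
---*--
******
k=9  **--*-
-*--*-
------
**---*
k=10  -*--*-
*---*-
*-----
**---*
k=11  -*--*-
*-*-*-
****--
***--*
k=12  -*--*-
*-*---
***-**
***-**
k=13  ----*-
-*----
*-*-**
***-**
k=14  ----*-
-*----
***-**
----**
k=15  -****-
-**---
***-**
----**
k=16  -****-
***---
--*-**
*---**
k=17  -****-
***--*
--*---
*---*-
k=18  *--**-
*-*--*
--*---
*---*-
k=19  *---*-
*--***
--**--
*---*-
k=20  *---*-
**-***
**-*--
**--*-
k=21  *-----
**----
**-**-
**--*-
k=22  *-----
***---
*-*-*-
***-*-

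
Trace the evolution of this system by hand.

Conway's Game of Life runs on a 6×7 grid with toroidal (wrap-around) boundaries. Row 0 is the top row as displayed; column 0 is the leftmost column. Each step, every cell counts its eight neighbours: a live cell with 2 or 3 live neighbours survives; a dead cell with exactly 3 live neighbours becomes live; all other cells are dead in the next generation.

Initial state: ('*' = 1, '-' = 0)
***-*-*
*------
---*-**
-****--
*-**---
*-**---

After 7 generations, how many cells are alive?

step 0: ***-*-*
*------
---*-**
-****--
*-**---
*-**---
step 1: --*---*
--***--
**-*-**
**---**
*------
----*--
step 2: --*-**-
----*--
---*---
--*-**-
**---*-
-------
step 3: ---***-
----**-
---*-*-
-******
-*--***
-*--***
step 4: ---*---
------*
-------
-*-----
-*-----
--*----
step 5: -------
-------
-------
-------
-**----
--*----
step 6: -------
-------
-------
-------
-**----
-**----
step 7: -------
-------
-------
-------
-**----
-**----

4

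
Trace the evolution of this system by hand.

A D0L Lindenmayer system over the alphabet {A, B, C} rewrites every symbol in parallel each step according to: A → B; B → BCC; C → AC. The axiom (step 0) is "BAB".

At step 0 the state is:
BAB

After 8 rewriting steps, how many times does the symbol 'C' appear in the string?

[0] BAB
[1] BCCBBCC
[2] BCCACACBCCBCCACAC
[3] BCCACACBACBACBCCACACBCCACACBACBAC
[4] BCCACACBACBACBCCBACBCCBACBCCACACBACBACBCCACACBACBACBCCBACBCCBAC
[5] BCCACACBACBACBCCBACBCCBACBCCACACBCCBACBCCACACBCCBACBCCACAC…CBCCBACBCCACACBACBACBCCBACBCCBACBCCACACBCCBACBCCACACBCCBAC  (len 127)
[6] BCCACACBACBACBCCBACBCCBACBCCACACBCCBACBCCACACBCCBACBCCACAC…BCCBACBCCACACBACBACBCCACACBCCBACBCCACACBACBACBCCACACBCCBAC  (len 257)
[7] BCCACACBACBACBCCBACBCCBACBCCACACBCCBACBCCACACBCCBACBCCACAC…CBCCBACBCCACACBACBACBCCBACBCCBACBCCACACBACBACBCCACACBCCBAC  (len 513)
[8] BCCACACBACBACBCCBACBCCBACBCCACACBCCBACBCCACACBCCBACBCCACAC…CBCCBACBCCACACBACBACBCCBACBCCBACBCCACACBACBACBCCACACBCCBAC  (len 1023)

510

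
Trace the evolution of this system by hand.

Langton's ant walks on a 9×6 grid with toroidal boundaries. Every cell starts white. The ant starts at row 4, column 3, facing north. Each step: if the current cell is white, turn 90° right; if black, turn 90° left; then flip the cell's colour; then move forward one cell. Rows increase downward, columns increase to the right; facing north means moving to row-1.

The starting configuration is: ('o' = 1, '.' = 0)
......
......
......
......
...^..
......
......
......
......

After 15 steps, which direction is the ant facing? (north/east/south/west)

east

0) ......
......
......
......
...^..
......
......
......
......
1) ......
......
......
......
...o>.
......
......
......
......
2) ......
......
......
......
...oo.
....v.
......
......
......
3) ......
......
......
......
...oo.
...<o.
......
......
......
4) ......
......
......
......
...^o.
...oo.
......
......
......
5) ......
......
......
......
..<.o.
...oo.
......
......
......
6) ......
......
......
..^...
..o.o.
...oo.
......
......
......
7) ......
......
......
..o>..
..o.o.
...oo.
......
......
......
8) ......
......
......
..oo..
..ovo.
...oo.
......
......
......
9) ......
......
......
..oo..
..<oo.
...oo.
......
......
......
10) ......
......
......
..oo..
...oo.
..voo.
......
......
......
11) ......
......
......
..oo..
...oo.
.<ooo.
......
......
......
12) ......
......
......
..oo..
.^.oo.
.oooo.
......
......
......
13) ......
......
......
..oo..
.o>oo.
.oooo.
......
......
......
14) ......
......
......
..oo..
.oooo.
.ovoo.
......
......
......
15) ......
......
......
..oo..
.oooo.
.o.>o.
......
......
......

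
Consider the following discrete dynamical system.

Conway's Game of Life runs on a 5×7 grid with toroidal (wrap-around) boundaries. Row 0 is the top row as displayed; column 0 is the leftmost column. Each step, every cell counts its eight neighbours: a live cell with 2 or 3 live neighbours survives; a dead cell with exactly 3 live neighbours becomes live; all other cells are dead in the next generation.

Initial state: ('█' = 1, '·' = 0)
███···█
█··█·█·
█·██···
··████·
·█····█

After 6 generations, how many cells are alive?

6

step 0: ███···█
█··█·█·
█·██···
··████·
·█····█
step 1: ··█··█·
···██··
·····█·
█···███
····█·█
step 2: ·····█·
···███·
···█···
█···█··
█··██··
step 3: ·····██
···█·█·
···█·█·
····█··
···████
step 4: ···█···
·····█·
···█·█·
······█
···█··█
step 5: ····█··
·······
····███
····███
·······
step 6: ·······
····█··
····█·█
····█·█
····█··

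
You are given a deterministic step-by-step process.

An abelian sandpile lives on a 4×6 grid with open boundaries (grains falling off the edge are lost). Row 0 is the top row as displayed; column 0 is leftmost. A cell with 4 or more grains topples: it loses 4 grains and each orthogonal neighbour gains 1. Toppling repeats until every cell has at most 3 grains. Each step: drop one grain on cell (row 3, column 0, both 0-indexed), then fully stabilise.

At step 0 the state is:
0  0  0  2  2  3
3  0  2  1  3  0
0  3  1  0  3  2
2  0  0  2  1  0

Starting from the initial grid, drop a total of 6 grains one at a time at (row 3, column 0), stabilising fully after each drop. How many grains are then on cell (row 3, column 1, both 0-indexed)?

2

t=0: 0  0  0  2  2  3
3  0  2  1  3  0
0  3  1  0  3  2
2  0  0  2  1  0
t=1: 0  0  0  2  2  3
3  0  2  1  3  0
0  3  1  0  3  2
3  0  0  2  1  0
t=2: 0  0  0  2  2  3
3  0  2  1  3  0
1  3  1  0  3  2
0  1  0  2  1  0
t=3: 0  0  0  2  2  3
3  0  2  1  3  0
1  3  1  0  3  2
1  1  0  2  1  0
t=4: 0  0  0  2  2  3
3  0  2  1  3  0
1  3  1  0  3  2
2  1  0  2  1  0
t=5: 0  0  0  2  2  3
3  0  2  1  3  0
1  3  1  0  3  2
3  1  0  2  1  0
t=6: 0  0  0  2  2  3
3  0  2  1  3  0
2  3  1  0  3  2
0  2  0  2  1  0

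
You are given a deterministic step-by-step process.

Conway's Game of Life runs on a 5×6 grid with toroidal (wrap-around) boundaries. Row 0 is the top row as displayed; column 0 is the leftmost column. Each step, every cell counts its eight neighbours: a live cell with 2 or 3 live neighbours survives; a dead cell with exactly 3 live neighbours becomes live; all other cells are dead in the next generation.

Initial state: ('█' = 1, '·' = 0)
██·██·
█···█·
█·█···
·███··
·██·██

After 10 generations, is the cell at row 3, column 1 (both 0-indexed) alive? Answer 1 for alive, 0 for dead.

0

gen 0: ██·██·
█···█·
█·█···
·███··
·██·██
gen 1: ······
█·█·█·
█·█··█
····██
·····█
gen 2: ·····█
█··█··
█·····
····█·
····██
gen 3: █····█
█····█
·····█
····█·
····██
gen 4: ······
····█·
█···██
····█·
█···█·
gen 5: ·····█
····█·
···██·
█··██·
·····█
gen 6: ····██
···███
······
···█··
█····█
gen 7: ···█··
···█·█
···█··
······
█····█
gen 8: █····█
··██··
····█·
······
······
gen 9: ······
···███
···█··
······
······
gen 10: ····█·
···██·
···█··
······
······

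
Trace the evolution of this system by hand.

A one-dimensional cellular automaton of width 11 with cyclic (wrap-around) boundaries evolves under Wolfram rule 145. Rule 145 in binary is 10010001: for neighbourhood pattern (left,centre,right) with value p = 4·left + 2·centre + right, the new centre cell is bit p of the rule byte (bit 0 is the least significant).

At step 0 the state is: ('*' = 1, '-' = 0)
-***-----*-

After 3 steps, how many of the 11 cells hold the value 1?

4

gen 0: -***-----*-
gen 1: --*-****--*
gen 2: *----**-*--
gen 3: -***-----*-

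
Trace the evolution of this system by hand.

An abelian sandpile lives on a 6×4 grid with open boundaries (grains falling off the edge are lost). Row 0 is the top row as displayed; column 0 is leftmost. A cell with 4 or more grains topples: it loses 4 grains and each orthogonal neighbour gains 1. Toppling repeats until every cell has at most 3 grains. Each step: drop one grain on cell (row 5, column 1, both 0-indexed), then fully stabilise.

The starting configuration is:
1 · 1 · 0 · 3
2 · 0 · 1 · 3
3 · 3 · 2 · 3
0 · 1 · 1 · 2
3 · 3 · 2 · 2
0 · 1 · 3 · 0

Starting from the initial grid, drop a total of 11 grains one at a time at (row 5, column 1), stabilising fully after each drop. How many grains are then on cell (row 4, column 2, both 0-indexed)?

[0] 1 · 1 · 0 · 3
2 · 0 · 1 · 3
3 · 3 · 2 · 3
0 · 1 · 1 · 2
3 · 3 · 2 · 2
0 · 1 · 3 · 0
[1] 1 · 1 · 0 · 3
2 · 0 · 1 · 3
3 · 3 · 2 · 3
0 · 1 · 1 · 2
3 · 3 · 2 · 2
0 · 2 · 3 · 0
[2] 1 · 1 · 0 · 3
2 · 0 · 1 · 3
3 · 3 · 2 · 3
0 · 1 · 1 · 2
3 · 3 · 2 · 2
0 · 3 · 3 · 0
[3] 1 · 1 · 0 · 3
2 · 0 · 1 · 3
3 · 3 · 2 · 3
1 · 2 · 2 · 2
0 · 2 · 0 · 3
2 · 2 · 1 · 1
[4] 1 · 1 · 0 · 3
2 · 0 · 1 · 3
3 · 3 · 2 · 3
1 · 2 · 2 · 2
0 · 2 · 0 · 3
2 · 3 · 1 · 1
[5] 1 · 1 · 0 · 3
2 · 0 · 1 · 3
3 · 3 · 2 · 3
1 · 2 · 2 · 2
0 · 3 · 0 · 3
3 · 0 · 2 · 1
[6] 1 · 1 · 0 · 3
2 · 0 · 1 · 3
3 · 3 · 2 · 3
1 · 2 · 2 · 2
0 · 3 · 0 · 3
3 · 1 · 2 · 1
[7] 1 · 1 · 0 · 3
2 · 0 · 1 · 3
3 · 3 · 2 · 3
1 · 2 · 2 · 2
0 · 3 · 0 · 3
3 · 2 · 2 · 1
[8] 1 · 1 · 0 · 3
2 · 0 · 1 · 3
3 · 3 · 2 · 3
1 · 2 · 2 · 2
0 · 3 · 0 · 3
3 · 3 · 2 · 1
[9] 1 · 1 · 0 · 3
2 · 0 · 1 · 3
3 · 3 · 2 · 3
1 · 3 · 2 · 2
2 · 0 · 1 · 3
0 · 2 · 3 · 1
[10] 1 · 1 · 0 · 3
2 · 0 · 1 · 3
3 · 3 · 2 · 3
1 · 3 · 2 · 2
2 · 0 · 1 · 3
0 · 3 · 3 · 1
[11] 1 · 1 · 0 · 3
2 · 0 · 1 · 3
3 · 3 · 2 · 3
1 · 3 · 2 · 2
2 · 1 · 2 · 3
1 · 1 · 0 · 2

2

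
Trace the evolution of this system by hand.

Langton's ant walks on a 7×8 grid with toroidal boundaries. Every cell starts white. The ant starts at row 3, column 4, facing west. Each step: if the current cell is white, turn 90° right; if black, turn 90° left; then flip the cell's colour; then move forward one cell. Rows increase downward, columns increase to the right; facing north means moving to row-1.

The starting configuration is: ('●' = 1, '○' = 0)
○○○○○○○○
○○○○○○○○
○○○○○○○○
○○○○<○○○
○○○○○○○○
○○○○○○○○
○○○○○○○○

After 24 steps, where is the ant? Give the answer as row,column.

5,6

step 0: ○○○○○○○○
○○○○○○○○
○○○○○○○○
○○○○<○○○
○○○○○○○○
○○○○○○○○
○○○○○○○○
step 1: ○○○○○○○○
○○○○○○○○
○○○○^○○○
○○○○●○○○
○○○○○○○○
○○○○○○○○
○○○○○○○○
step 2: ○○○○○○○○
○○○○○○○○
○○○○●>○○
○○○○●○○○
○○○○○○○○
○○○○○○○○
○○○○○○○○
step 3: ○○○○○○○○
○○○○○○○○
○○○○●●○○
○○○○●v○○
○○○○○○○○
○○○○○○○○
○○○○○○○○
step 4: ○○○○○○○○
○○○○○○○○
○○○○●●○○
○○○○<●○○
○○○○○○○○
○○○○○○○○
○○○○○○○○
step 5: ○○○○○○○○
○○○○○○○○
○○○○●●○○
○○○○○●○○
○○○○v○○○
○○○○○○○○
○○○○○○○○
step 6: ○○○○○○○○
○○○○○○○○
○○○○●●○○
○○○○○●○○
○○○<●○○○
○○○○○○○○
○○○○○○○○
step 7: ○○○○○○○○
○○○○○○○○
○○○○●●○○
○○○^○●○○
○○○●●○○○
○○○○○○○○
○○○○○○○○
step 8: ○○○○○○○○
○○○○○○○○
○○○○●●○○
○○○●>●○○
○○○●●○○○
○○○○○○○○
○○○○○○○○
step 9: ○○○○○○○○
○○○○○○○○
○○○○●●○○
○○○●●●○○
○○○●v○○○
○○○○○○○○
○○○○○○○○
step 10: ○○○○○○○○
○○○○○○○○
○○○○●●○○
○○○●●●○○
○○○●○>○○
○○○○○○○○
○○○○○○○○
step 11: ○○○○○○○○
○○○○○○○○
○○○○●●○○
○○○●●●○○
○○○●○●○○
○○○○○v○○
○○○○○○○○
step 12: ○○○○○○○○
○○○○○○○○
○○○○●●○○
○○○●●●○○
○○○●○●○○
○○○○<●○○
○○○○○○○○
step 13: ○○○○○○○○
○○○○○○○○
○○○○●●○○
○○○●●●○○
○○○●^●○○
○○○○●●○○
○○○○○○○○
step 14: ○○○○○○○○
○○○○○○○○
○○○○●●○○
○○○●●●○○
○○○●●>○○
○○○○●●○○
○○○○○○○○
step 15: ○○○○○○○○
○○○○○○○○
○○○○●●○○
○○○●●^○○
○○○●●○○○
○○○○●●○○
○○○○○○○○
step 16: ○○○○○○○○
○○○○○○○○
○○○○●●○○
○○○●<○○○
○○○●●○○○
○○○○●●○○
○○○○○○○○
step 17: ○○○○○○○○
○○○○○○○○
○○○○●●○○
○○○●○○○○
○○○●v○○○
○○○○●●○○
○○○○○○○○
step 18: ○○○○○○○○
○○○○○○○○
○○○○●●○○
○○○●○○○○
○○○●○>○○
○○○○●●○○
○○○○○○○○
step 19: ○○○○○○○○
○○○○○○○○
○○○○●●○○
○○○●○○○○
○○○●○●○○
○○○○●v○○
○○○○○○○○
step 20: ○○○○○○○○
○○○○○○○○
○○○○●●○○
○○○●○○○○
○○○●○●○○
○○○○●○>○
○○○○○○○○
step 21: ○○○○○○○○
○○○○○○○○
○○○○●●○○
○○○●○○○○
○○○●○●○○
○○○○●○●○
○○○○○○v○
step 22: ○○○○○○○○
○○○○○○○○
○○○○●●○○
○○○●○○○○
○○○●○●○○
○○○○●○●○
○○○○○<●○
step 23: ○○○○○○○○
○○○○○○○○
○○○○●●○○
○○○●○○○○
○○○●○●○○
○○○○●^●○
○○○○○●●○
step 24: ○○○○○○○○
○○○○○○○○
○○○○●●○○
○○○●○○○○
○○○●○●○○
○○○○●●>○
○○○○○●●○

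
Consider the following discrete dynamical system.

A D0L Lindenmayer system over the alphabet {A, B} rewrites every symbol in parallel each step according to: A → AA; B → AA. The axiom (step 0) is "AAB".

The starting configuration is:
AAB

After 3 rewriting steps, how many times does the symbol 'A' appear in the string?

24

step 0: AAB
step 1: AAAAAA
step 2: AAAAAAAAAAAA
step 3: AAAAAAAAAAAAAAAAAAAAAAAA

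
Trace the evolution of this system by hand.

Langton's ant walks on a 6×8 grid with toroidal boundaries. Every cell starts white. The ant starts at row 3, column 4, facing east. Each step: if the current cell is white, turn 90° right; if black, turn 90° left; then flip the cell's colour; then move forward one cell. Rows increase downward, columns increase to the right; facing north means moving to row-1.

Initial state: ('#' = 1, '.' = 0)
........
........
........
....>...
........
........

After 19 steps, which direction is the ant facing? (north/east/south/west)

step 0: ........
........
........
....>...
........
........
step 1: ........
........
........
....#...
....v...
........
step 2: ........
........
........
....#...
...<#...
........
step 3: ........
........
........
...^#...
...##...
........
step 4: ........
........
........
...#>...
...##...
........
step 5: ........
........
....^...
...#....
...##...
........
step 6: ........
........
....#>..
...#....
...##...
........
step 7: ........
........
....##..
...#.v..
...##...
........
step 8: ........
........
....##..
...#<#..
...##...
........
step 9: ........
........
....^#..
...###..
...##...
........
step 10: ........
........
...<.#..
...###..
...##...
........
step 11: ........
...^....
...#.#..
...###..
...##...
........
step 12: ........
...#>...
...#.#..
...###..
...##...
........
step 13: ........
...##...
...#v#..
...###..
...##...
........
step 14: ........
...##...
...<##..
...###..
...##...
........
step 15: ........
...##...
....##..
...v##..
...##...
........
step 16: ........
...##...
....##..
....>#..
...##...
........
step 17: ........
...##...
....^#..
.....#..
...##...
........
step 18: ........
...##...
...<.#..
.....#..
...##...
........
step 19: ........
...^#...
...#.#..
.....#..
...##...
........

north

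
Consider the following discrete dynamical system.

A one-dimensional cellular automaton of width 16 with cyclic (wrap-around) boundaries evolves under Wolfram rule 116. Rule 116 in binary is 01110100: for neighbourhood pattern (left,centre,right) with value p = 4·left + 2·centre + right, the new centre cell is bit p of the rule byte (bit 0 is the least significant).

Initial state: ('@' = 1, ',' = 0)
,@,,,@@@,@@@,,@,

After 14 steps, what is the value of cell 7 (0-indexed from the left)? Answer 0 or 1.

t=0: ,@,,,@@@,@@@,,@,
t=1: ,@@,,,,@@,,@@,@@
t=2: @,@@,,,,@@,,@@,@
t=3: @@,@@,,,,@@,,@@,
t=4: ,@@,@@,,,,@@,,@@
t=5: @,@@,@@,,,,@@,,@
t=6: @@,@@,@@,,,,@@,,
t=7: ,@@,@@,@@,,,,@@,
t=8: ,,@@,@@,@@,,,,@@
t=9: @,,@@,@@,@@,,,,@
t=10: @@,,@@,@@,@@,,,,
t=11: ,@@,,@@,@@,@@,,,
t=12: ,,@@,,@@,@@,@@,,
t=13: ,,,@@,,@@,@@,@@,
t=14: ,,,,@@,,@@,@@,@@

0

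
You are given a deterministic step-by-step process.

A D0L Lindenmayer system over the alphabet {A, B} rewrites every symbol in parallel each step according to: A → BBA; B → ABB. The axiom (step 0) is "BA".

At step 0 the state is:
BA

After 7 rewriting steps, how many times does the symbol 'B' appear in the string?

2916

gen 0: BA
gen 1: ABBBBA
gen 2: BBAABBABBABBABBBBA
gen 3: ABBABBBBABBAABBABBBBAABBABBBBAABBABBBBAABBABBABBABBBBA
gen 4: BBAABBABBBBAABBABBABBABBBBAABBABBBBABBAABBABBBBAABBABBABBA…BABBABBABBBBABBAABBABBBBAABBABBBBAABBABBBBAABBABBABBABBBBA  (len 162)
gen 5: ABBABBBBABBAABBABBBBAABBABBABBABBBBABBAABBABBBBAABBABBBBAA…BABBABBABBBBABBAABBABBBBAABBABBBBAABBABBBBAABBABBABBABBBBA  (len 486)
gen 6: BBAABBABBBBAABBABBABBABBBBAABBABBBBABBAABBABBBBAABBABBABBA…BABBABBABBBBABBAABBABBBBAABBABBBBAABBABBBBAABBABBABBABBBBA  (len 1458)
gen 7: ABBABBBBABBAABBABBBBAABBABBABBABBBBABBAABBABBBBAABBABBBBAA…BABBABBABBBBABBAABBABBBBAABBABBBBAABBABBBBAABBABBABBABBBBA  (len 4374)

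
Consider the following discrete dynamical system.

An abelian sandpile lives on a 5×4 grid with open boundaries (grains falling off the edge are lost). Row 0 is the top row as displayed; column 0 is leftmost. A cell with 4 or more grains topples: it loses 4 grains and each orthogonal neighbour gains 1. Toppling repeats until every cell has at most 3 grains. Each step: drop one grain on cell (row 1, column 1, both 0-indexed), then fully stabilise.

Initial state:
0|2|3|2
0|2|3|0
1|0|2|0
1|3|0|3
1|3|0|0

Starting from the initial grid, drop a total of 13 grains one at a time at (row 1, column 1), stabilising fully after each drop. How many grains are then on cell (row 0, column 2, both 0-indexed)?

step 0: 0|2|3|2
0|2|3|0
1|0|2|0
1|3|0|3
1|3|0|0
step 1: 0|2|3|2
0|3|3|0
1|0|2|0
1|3|0|3
1|3|0|0
step 2: 1|0|1|3
1|2|1|1
1|1|3|0
1|3|0|3
1|3|0|0
step 3: 1|0|1|3
1|3|1|1
1|1|3|0
1|3|0|3
1|3|0|0
step 4: 1|1|1|3
2|0|2|1
1|2|3|0
1|3|0|3
1|3|0|0
step 5: 1|1|1|3
2|1|2|1
1|2|3|0
1|3|0|3
1|3|0|0
step 6: 1|1|1|3
2|2|2|1
1|2|3|0
1|3|0|3
1|3|0|0
step 7: 1|1|1|3
2|3|2|1
1|2|3|0
1|3|0|3
1|3|0|0
step 8: 1|2|1|3
3|0|3|1
1|3|3|0
1|3|0|3
1|3|0|0
step 9: 1|2|1|3
3|1|3|1
1|3|3|0
1|3|0|3
1|3|0|0
step 10: 1|2|1|3
3|2|3|1
1|3|3|0
1|3|0|3
1|3|0|0
step 11: 1|2|1|3
3|3|3|1
1|3|3|0
1|3|0|3
1|3|0|0
step 12: 2|3|2|3
0|3|1|2
3|2|1|1
2|1|2|3
2|0|1|0
step 13: 3|0|3|3
1|1|2|2
3|3|1|1
2|1|2|3
2|0|1|0

3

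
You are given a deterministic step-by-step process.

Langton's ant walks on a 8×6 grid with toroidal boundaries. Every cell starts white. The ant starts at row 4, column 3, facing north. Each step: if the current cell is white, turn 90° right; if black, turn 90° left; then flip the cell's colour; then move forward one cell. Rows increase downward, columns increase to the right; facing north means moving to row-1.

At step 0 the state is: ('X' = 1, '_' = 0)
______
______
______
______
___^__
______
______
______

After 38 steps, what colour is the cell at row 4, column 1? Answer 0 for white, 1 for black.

k=0  ______
______
______
______
___^__
______
______
______
k=1  ______
______
______
______
___X>_
______
______
______
k=2  ______
______
______
______
___XX_
____v_
______
______
k=3  ______
______
______
______
___XX_
___<X_
______
______
k=4  ______
______
______
______
___^X_
___XX_
______
______
k=5  ______
______
______
______
__<_X_
___XX_
______
______
k=6  ______
______
______
__^___
__X_X_
___XX_
______
______
k=7  ______
______
______
__X>__
__X_X_
___XX_
______
______
k=8  ______
______
______
__XX__
__XvX_
___XX_
______
______
k=9  ______
______
______
__XX__
__<XX_
___XX_
______
______
k=10  ______
______
______
__XX__
___XX_
__vXX_
______
______
k=11  ______
______
______
__XX__
___XX_
_<XXX_
______
______
k=12  ______
______
______
__XX__
_^_XX_
_XXXX_
______
______
k=13  ______
______
______
__XX__
_X>XX_
_XXXX_
______
______
k=14  ______
______
______
__XX__
_XXXX_
_XvXX_
______
______
k=15  ______
______
______
__XX__
_XXXX_
_X_>X_
______
______
k=16  ______
______
______
__XX__
_XX^X_
_X__X_
______
______
k=17  ______
______
______
__XX__
_X<_X_
_X__X_
______
______
k=18  ______
______
______
__XX__
_X__X_
_Xv_X_
______
______
k=19  ______
______
______
__XX__
_X__X_
_<X_X_
______
______
k=20  ______
______
______
__XX__
_X__X_
__X_X_
_v____
______
k=21  ______
______
______
__XX__
_X__X_
__X_X_
<X____
______
k=22  ______
______
______
__XX__
_X__X_
^_X_X_
XX____
______
k=23  ______
______
______
__XX__
_X__X_
X>X_X_
XX____
______
k=24  ______
______
______
__XX__
_X__X_
XXX_X_
Xv____
______
k=25  ______
______
______
__XX__
_X__X_
XXX_X_
X_>___
______
k=26  ______
______
______
__XX__
_X__X_
XXX_X_
X_X___
__v___
k=27  ______
______
______
__XX__
_X__X_
XXX_X_
X_X___
_<X___
k=28  ______
______
______
__XX__
_X__X_
XXX_X_
X^X___
_XX___
k=29  ______
______
______
__XX__
_X__X_
XXX_X_
XX>___
_XX___
k=30  ______
______
______
__XX__
_X__X_
XX^_X_
XX____
_XX___
k=31  ______
______
______
__XX__
_X__X_
X<__X_
XX____
_XX___
k=32  ______
______
______
__XX__
_X__X_
X___X_
Xv____
_XX___
k=33  ______
______
______
__XX__
_X__X_
X___X_
X_>___
_XX___
k=34  ______
______
______
__XX__
_X__X_
X___X_
X_X___
_Xv___
k=35  ______
______
______
__XX__
_X__X_
X___X_
X_X___
_X_>__
k=36  ___v__
______
______
__XX__
_X__X_
X___X_
X_X___
_X_X__
k=37  __<X__
______
______
__XX__
_X__X_
X___X_
X_X___
_X_X__
k=38  __XX__
______
______
__XX__
_X__X_
X___X_
X_X___
_X^X__

1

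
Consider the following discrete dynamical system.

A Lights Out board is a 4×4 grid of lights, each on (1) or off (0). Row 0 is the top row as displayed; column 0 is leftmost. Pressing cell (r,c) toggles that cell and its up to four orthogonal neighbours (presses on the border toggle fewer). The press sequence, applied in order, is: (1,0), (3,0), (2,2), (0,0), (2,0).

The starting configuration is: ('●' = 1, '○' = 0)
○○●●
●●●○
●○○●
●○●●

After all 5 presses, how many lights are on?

[0] ○○●●
●●●○
●○○●
●○●●
[1] ●○●●
○○●○
○○○●
●○●●
[2] ●○●●
○○●○
●○○●
○●●●
[3] ●○●●
○○○○
●●●○
○●○●
[4] ○●●●
●○○○
●●●○
○●○●
[5] ○●●●
○○○○
○○●○
●●○●

7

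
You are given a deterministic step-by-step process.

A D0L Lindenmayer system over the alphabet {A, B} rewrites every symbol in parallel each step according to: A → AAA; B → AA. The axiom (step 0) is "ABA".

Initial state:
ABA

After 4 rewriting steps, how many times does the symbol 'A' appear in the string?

t=0: ABA
t=1: AAAAAAAA
t=2: AAAAAAAAAAAAAAAAAAAAAAAA
t=3: AAAAAAAAAAAAAAAAAAAAAAAAAAAAAAAAAAAAAAAAAAAAAAAAAAAAAAAAAAAAAAAAAAAAAAAA
t=4: AAAAAAAAAAAAAAAAAAAAAAAAAAAAAAAAAAAAAAAAAAAAAAAAAAAAAAAAAA…AAAAAAAAAAAAAAAAAAAAAAAAAAAAAAAAAAAAAAAAAAAAAAAAAAAAAAAAAA  (len 216)

216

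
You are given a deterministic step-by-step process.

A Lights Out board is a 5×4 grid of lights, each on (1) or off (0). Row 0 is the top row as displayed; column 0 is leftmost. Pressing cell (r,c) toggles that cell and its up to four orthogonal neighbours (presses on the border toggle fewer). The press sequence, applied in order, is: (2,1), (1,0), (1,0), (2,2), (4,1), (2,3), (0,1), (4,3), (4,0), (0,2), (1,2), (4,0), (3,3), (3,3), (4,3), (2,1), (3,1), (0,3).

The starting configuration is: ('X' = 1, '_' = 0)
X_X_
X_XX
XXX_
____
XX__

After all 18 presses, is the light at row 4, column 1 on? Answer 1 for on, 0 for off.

gen 0: X_X_
X_XX
XXX_
____
XX__
gen 1: X_X_
XXXX
____
_X__
XX__
gen 2: __X_
__XX
X___
_X__
XX__
gen 3: X_X_
XXXX
____
_X__
XX__
gen 4: X_X_
XX_X
_XXX
_XX_
XX__
gen 5: X_X_
XX_X
_XXX
__X_
__X_
gen 6: X_X_
XX__
_X__
__XX
__X_
gen 7: _X__
X___
_X__
__XX
__X_
gen 8: _X__
X___
_X__
__X_
___X
gen 9: _X__
X___
_X__
X_X_
XX_X
gen 10: __XX
X_X_
_X__
X_X_
XX_X
gen 11: ___X
XX_X
_XX_
X_X_
XX_X
gen 12: ___X
XX_X
_XX_
__X_
___X
gen 13: ___X
XX_X
_XXX
___X
____
gen 14: ___X
XX_X
_XX_
__X_
___X
gen 15: ___X
XX_X
_XX_
__XX
__X_
gen 16: ___X
X__X
X___
_XXX
__X_
gen 17: ___X
X__X
XX__
X__X
_XX_
gen 18: __X_
X___
XX__
X__X
_XX_

1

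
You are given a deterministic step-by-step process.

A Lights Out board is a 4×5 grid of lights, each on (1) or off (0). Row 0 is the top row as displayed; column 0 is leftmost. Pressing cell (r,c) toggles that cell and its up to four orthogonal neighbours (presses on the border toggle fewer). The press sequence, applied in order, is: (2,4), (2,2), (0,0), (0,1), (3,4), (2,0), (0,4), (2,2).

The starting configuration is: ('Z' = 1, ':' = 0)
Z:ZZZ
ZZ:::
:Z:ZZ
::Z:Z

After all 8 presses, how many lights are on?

8

t=0: Z:ZZZ
ZZ:::
:Z:ZZ
::Z:Z
t=1: Z:ZZZ
ZZ::Z
:Z:::
::Z::
t=2: Z:ZZZ
ZZZ:Z
::ZZ:
:::::
t=3: :ZZZZ
:ZZ:Z
::ZZ:
:::::
t=4: Z::ZZ
::Z:Z
::ZZ:
:::::
t=5: Z::ZZ
::Z:Z
::ZZZ
:::ZZ
t=6: Z::ZZ
Z:Z:Z
ZZZZZ
Z::ZZ
t=7: Z::::
Z:Z::
ZZZZZ
Z::ZZ
t=8: Z::::
Z::::
Z:::Z
Z:ZZZ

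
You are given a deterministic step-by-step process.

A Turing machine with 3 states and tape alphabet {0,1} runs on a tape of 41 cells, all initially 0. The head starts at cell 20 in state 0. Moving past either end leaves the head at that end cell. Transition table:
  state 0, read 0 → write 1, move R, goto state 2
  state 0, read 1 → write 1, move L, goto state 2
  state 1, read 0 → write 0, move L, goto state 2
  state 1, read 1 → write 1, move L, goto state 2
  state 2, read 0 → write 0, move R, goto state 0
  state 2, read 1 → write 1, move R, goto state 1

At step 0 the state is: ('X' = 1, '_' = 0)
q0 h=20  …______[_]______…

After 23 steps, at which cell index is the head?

step 0: q0 h=20  …______[_]______…
step 1: q2 h=21  …_____X[_]______…
step 2: q0 h=22  …____X_[_]______…
step 3: q2 h=23  …___X_X[_]______…
step 4: q0 h=24  …__X_X_[_]______…
step 5: q2 h=25  …_X_X_X[_]______…
step 6: q0 h=26  …X_X_X_[_]______…
step 7: q2 h=27  …_X_X_X[_]______…
step 8: q0 h=28  …X_X_X_[_]______…
step 9: q2 h=29  …_X_X_X[_]______…
step 10: q0 h=30  …X_X_X_[_]______…
step 11: q2 h=31  …_X_X_X[_]______…
step 12: q0 h=32  …X_X_X_[_]______…
step 13: q2 h=33  …_X_X_X[_]______…
step 14: q0 h=34  …X_X_X_[_]______|
step 15: q2 h=35  …_X_X_X[_]_____|
step 16: q0 h=36  …X_X_X_[_]____|
step 17: q2 h=37  …_X_X_X[_]___|
step 18: q0 h=38  …X_X_X_[_]__|
step 19: q2 h=39  …_X_X_X[_]_|
step 20: q0 h=40  …X_X_X_[_]|
step 21: q2 h=40  …X_X_X_[X]|
step 22: q1 h=40  …X_X_X_[X]|
step 23: q2 h=39  …_X_X_X[_]X|

39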